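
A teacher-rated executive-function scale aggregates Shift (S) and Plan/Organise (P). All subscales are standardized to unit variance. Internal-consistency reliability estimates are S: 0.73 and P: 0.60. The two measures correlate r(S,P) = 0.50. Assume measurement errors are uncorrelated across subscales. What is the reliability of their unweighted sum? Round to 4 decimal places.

0.7767

Var(S+P) = 2 + 2·[0.50] = 2 + 1 = 3.
With uncorrelated errors the cross-covariances are all true-score covariance, so they carry over unchanged; only the diagonal terms shrink to ρᵢσᵢ².
True-score variance = [0.73 + 0.60] + 1 = 1.33 + 1 = 2.33.
Reliability = 2.33 / 3 = 0.7767.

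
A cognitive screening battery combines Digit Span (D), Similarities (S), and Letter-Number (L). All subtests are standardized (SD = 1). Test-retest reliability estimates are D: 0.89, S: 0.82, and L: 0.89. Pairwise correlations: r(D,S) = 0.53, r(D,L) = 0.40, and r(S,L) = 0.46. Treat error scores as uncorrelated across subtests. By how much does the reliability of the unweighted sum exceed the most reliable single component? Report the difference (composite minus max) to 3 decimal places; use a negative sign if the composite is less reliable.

0.041

Var(sum) = 3 + 2.78 = 5.78; true-score variance = 2.6 + 2.78 = 5.38; composite reliability = 0.9308.
Max component reliability = 0.8900.
Difference = 0.9308 − 0.8900 = 0.041.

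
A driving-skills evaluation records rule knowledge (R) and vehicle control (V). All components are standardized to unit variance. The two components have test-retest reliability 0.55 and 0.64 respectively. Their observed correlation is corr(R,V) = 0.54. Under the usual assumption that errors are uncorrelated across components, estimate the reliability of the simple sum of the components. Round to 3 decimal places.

Var(R+V) = 2 + 2·[0.54] = 2 + 1.08 = 3.08.
Under uncorrelated errors the observed covariances equal the true-score covariances, so only the own-variance terms attenuate.
True-score variance = [0.55 + 0.64] + 1.08 = 1.19 + 1.08 = 2.27.
Reliability = 2.27 / 3.08 = 0.737.

0.737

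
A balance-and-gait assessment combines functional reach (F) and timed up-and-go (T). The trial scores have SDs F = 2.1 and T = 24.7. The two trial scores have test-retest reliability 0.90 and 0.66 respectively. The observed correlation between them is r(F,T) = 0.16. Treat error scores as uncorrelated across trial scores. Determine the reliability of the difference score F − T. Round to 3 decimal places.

Var(F−T) = 2.1² + 24.7² − 2·2.1·24.7·0.16 = 614.5 − 16.5984 = 597.902.
Because errors are independent across components, Cov(Tᵢ,Tⱼ) = Cov(Xᵢ,Xⱼ); the off-diagonal part of the true-score variance is the same as above.
True-score variance = [2.1²·0.90 + 24.7²·0.66] − 16.5984 = 406.628 − 16.5984 = 390.03.
Reliability = 390.03 / 597.902 = 0.652.

0.652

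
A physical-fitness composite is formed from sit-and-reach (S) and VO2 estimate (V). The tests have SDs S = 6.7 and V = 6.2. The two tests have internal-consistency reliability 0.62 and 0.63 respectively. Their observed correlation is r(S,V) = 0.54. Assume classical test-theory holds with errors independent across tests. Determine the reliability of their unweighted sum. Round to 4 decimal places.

0.7560

Var(S+V) = 6.7² + 6.2² + 2·[6.7·6.2·0.54] = 83.33 + 44.8632 = 128.193.
Because errors are independent across components, Cov(Tᵢ,Tⱼ) = Cov(Xᵢ,Xⱼ); the off-diagonal part of the true-score variance is the same as above.
True-score variance = [6.7²·0.62 + 6.2²·0.63] + 44.8632 = 52.049 + 44.8632 = 96.9122.
Reliability = 96.9122 / 128.193 = 0.7560.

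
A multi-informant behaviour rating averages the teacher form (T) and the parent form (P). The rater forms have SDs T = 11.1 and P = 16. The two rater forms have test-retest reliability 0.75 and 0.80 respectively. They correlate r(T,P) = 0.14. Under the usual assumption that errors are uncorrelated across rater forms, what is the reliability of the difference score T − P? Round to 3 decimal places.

Var(T−P) = 11.1² + 16² − 2·11.1·16·0.14 = 379.21 − 49.728 = 329.482.
Because errors are independent across components, Cov(Tᵢ,Tⱼ) = Cov(Xᵢ,Xⱼ); the off-diagonal part of the true-score variance is the same as above.
True-score variance = [11.1²·0.75 + 16²·0.80] − 49.728 = 297.207 − 49.728 = 247.479.
Reliability = 247.479 / 329.482 = 0.751.

0.751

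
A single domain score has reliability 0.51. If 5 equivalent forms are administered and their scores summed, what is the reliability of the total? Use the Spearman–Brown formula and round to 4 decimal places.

ρ_k = kρ / (1 + (k−1)ρ) = 5·0.51 / (1 + 4·0.51) = 2.550 / 3.040 = 0.8388.

0.8388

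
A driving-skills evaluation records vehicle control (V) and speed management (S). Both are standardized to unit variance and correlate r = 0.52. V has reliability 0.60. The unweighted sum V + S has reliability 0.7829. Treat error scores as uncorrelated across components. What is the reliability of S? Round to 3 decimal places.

Var(V+S) = 2 + 2·0.52 = 3.040.
True-score variance = ρ_V + ρ_S + 2·0.52, so 0.7829 = (0.60 + ρ_S + 1.04) / 3.040.
ρ_S = 0.7829·3.040 − 0.60 − 1.04 = 0.740.

0.740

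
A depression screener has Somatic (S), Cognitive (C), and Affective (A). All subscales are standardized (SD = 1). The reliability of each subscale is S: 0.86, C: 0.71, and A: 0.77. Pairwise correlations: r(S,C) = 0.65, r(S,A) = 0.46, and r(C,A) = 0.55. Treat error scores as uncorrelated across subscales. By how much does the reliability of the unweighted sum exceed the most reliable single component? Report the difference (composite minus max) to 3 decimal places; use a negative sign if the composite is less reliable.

0.036

Var(sum) = 3 + 3.32 = 6.32; true-score variance = 2.34 + 3.32 = 5.66; composite reliability = 0.8956.
Max component reliability = 0.8600.
Difference = 0.8956 − 0.8600 = 0.036.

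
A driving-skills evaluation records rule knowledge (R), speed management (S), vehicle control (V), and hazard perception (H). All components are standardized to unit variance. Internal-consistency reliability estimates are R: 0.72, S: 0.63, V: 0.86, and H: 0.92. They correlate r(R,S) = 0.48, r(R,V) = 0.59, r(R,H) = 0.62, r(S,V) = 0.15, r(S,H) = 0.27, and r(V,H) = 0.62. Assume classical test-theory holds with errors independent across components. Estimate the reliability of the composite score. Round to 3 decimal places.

0.908

Var(R+S+V+H) = 4 + 2·[0.48 + 0.59 + 0.62 + 0.15 + 0.27 + 0.62] = 4 + 5.46 = 9.46.
Under uncorrelated errors the observed covariances equal the true-score covariances, so only the own-variance terms attenuate.
True-score variance = [0.72 + 0.63 + 0.86 + 0.92] + 5.46 = 3.13 + 5.46 = 8.59.
Reliability = 8.59 / 9.46 = 0.908.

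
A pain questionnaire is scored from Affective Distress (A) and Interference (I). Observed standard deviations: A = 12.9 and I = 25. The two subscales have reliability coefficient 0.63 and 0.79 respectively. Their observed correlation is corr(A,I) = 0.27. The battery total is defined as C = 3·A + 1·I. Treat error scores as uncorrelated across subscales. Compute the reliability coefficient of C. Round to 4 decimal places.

Var(C) = 3²·12.9² + 25² + 2·[3·12.9·25·0.27] = 2122.69 + 522.45 = 2645.14.
Because errors are independent across components, Cov(Tᵢ,Tⱼ) = Cov(Xᵢ,Xⱼ); the off-diagonal part of the true-score variance is the same as above.
True-score variance = [3²·12.9²·0.63 + 25²·0.79] + 522.45 = 1437.29 + 522.45 = 1959.74.
Reliability = 1959.74 / 2645.14 = 0.7409.

0.7409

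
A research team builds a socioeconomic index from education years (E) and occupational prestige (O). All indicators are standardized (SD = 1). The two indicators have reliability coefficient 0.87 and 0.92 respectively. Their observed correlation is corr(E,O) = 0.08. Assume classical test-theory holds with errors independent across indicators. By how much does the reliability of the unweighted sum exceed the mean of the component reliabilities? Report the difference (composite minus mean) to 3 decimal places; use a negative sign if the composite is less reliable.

0.008

Var(sum) = 2 + 0.16 = 2.16; true-score variance = 1.79 + 0.16 = 1.95; composite reliability = 0.9028.
Mean component reliability = 0.8950.
Difference = 0.9028 − 0.8950 = 0.008.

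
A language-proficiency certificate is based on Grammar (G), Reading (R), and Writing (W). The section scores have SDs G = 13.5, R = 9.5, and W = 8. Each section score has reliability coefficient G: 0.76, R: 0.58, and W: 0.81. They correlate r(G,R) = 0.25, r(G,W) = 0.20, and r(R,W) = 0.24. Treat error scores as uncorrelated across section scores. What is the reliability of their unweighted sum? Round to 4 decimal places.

0.8047

Var(G+R+W) = 13.5² + 9.5² + 8² + 2·[13.5·9.5·0.25 + 13.5·8·0.20 + 9.5·8·0.24] = 336.5 + 143.805 = 480.305.
With uncorrelated errors the cross-covariances are all true-score covariance, so they carry over unchanged; only the diagonal terms shrink to ρᵢσᵢ².
True-score variance = [13.5²·0.76 + 9.5²·0.58 + 8²·0.81] + 143.805 = 242.695 + 143.805 = 386.5.
Reliability = 386.5 / 480.305 = 0.8047.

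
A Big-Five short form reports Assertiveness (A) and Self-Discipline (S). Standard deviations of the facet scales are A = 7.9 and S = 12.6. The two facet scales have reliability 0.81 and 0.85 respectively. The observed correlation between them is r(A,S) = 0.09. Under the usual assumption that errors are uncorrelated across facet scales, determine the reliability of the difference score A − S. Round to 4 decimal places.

0.8245

Var(A−S) = 7.9² + 12.6² − 2·7.9·12.6·0.09 = 221.17 − 17.9172 = 203.253.
Under uncorrelated errors the observed covariances equal the true-score covariances, so only the own-variance terms attenuate.
True-score variance = [7.9²·0.81 + 12.6²·0.85] − 17.9172 = 185.498 − 17.9172 = 167.581.
Reliability = 167.581 / 203.253 = 0.8245.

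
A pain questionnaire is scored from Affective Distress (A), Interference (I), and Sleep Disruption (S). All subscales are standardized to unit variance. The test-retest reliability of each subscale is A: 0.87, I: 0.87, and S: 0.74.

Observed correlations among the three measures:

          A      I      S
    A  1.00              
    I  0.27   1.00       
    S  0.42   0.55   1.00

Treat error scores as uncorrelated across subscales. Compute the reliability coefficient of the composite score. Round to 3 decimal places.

Var(A+I+S) = 3 + 2·[0.27 + 0.42 + 0.55] = 3 + 2.48 = 5.48.
With uncorrelated errors the cross-covariances are all true-score covariance, so they carry over unchanged; only the diagonal terms shrink to ρᵢσᵢ².
True-score variance = [0.87 + 0.87 + 0.74] + 2.48 = 2.48 + 2.48 = 4.96.
Reliability = 4.96 / 5.48 = 0.905.

0.905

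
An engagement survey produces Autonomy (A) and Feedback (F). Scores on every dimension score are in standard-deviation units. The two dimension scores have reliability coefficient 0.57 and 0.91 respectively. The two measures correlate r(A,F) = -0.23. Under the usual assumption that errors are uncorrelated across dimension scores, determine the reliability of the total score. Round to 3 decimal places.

Var(A+F) = 2 + 2·[(-0.23)] = 2 − 0.46 = 1.54.
With uncorrelated errors the cross-covariances are all true-score covariance, so they carry over unchanged; only the diagonal terms shrink to ρᵢσᵢ².
True-score variance = [0.57 + 0.91] − 0.46 = 1.48 − 0.46 = 1.02.
Reliability = 1.02 / 1.54 = 0.662.

0.662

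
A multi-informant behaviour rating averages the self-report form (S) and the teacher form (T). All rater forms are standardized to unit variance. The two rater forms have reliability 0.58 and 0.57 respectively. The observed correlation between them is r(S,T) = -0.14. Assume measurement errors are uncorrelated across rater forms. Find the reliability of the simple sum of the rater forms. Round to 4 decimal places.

0.5058

Var(S+T) = 2 + 2·[(-0.14)] = 2 − 0.28 = 1.72.
Because errors are independent across components, Cov(Tᵢ,Tⱼ) = Cov(Xᵢ,Xⱼ); the off-diagonal part of the true-score variance is the same as above.
True-score variance = [0.58 + 0.57] − 0.28 = 1.15 − 0.28 = 0.87.
Reliability = 0.87 / 1.72 = 0.5058.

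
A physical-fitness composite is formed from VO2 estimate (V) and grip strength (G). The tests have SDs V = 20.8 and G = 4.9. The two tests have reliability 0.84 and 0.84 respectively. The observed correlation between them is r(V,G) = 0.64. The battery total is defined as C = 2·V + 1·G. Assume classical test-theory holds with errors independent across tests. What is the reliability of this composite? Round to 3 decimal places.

0.861

Var(C) = 2²·20.8² + 4.9² + 2·[2·20.8·4.9·0.64] = 1754.57 + 260.915 = 2015.49.
Because errors are independent across components, Cov(Tᵢ,Tⱼ) = Cov(Xᵢ,Xⱼ); the off-diagonal part of the true-score variance is the same as above.
True-score variance = [2²·20.8²·0.84 + 4.9²·0.84] + 260.915 = 1473.84 + 260.915 = 1734.75.
Reliability = 1734.75 / 2015.49 = 0.861.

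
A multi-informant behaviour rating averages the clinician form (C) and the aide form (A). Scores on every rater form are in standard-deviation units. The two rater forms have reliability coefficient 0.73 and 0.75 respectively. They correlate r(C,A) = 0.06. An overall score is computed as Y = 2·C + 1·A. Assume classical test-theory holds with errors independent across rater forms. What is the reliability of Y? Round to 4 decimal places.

Var(Y) = 2² + 1 + 2·[2·0.06] = 5 + 0.24 = 5.24.
With uncorrelated errors the cross-covariances are all true-score covariance, so they carry over unchanged; only the diagonal terms shrink to ρᵢσᵢ².
True-score variance = [2²·0.73 + 0.75] + 0.24 = 3.67 + 0.24 = 3.91.
Reliability = 3.91 / 5.24 = 0.7462.

0.7462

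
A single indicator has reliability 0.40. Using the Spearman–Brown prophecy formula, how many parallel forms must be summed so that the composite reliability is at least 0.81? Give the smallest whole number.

k ≥ ρ*(1−ρ₁)/(ρ₁(1−ρ*)) = 0.81·0.60 / (0.40·0.19) = 6.395.
Smallest integer k = 7.

7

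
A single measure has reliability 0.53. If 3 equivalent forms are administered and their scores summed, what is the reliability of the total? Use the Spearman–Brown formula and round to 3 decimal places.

ρ_k = kρ / (1 + (k−1)ρ) = 3·0.53 / (1 + 2·0.53) = 1.590 / 2.060 = 0.772.

0.772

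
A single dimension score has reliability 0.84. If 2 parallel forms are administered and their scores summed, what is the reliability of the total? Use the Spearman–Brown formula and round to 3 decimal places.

0.913

ρ_k = kρ / (1 + (k−1)ρ) = 2·0.84 / (1 + 1·0.84) = 1.680 / 1.840 = 0.913.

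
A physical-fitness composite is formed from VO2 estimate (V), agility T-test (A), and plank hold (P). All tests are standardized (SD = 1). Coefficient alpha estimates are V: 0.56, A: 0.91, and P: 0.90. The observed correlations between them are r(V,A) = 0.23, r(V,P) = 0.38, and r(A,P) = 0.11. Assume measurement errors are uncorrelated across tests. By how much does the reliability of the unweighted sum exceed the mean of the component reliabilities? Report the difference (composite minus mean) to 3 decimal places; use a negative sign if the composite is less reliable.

0.068

Var(sum) = 3 + 1.44 = 4.44; true-score variance = 2.37 + 1.44 = 3.81; composite reliability = 0.8581.
Mean component reliability = 0.7900.
Difference = 0.8581 − 0.7900 = 0.068.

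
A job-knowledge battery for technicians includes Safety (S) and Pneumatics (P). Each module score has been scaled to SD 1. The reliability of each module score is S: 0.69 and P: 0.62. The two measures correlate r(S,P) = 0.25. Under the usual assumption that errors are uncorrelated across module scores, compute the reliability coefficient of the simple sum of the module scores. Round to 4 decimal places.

0.7240

Var(S+P) = 2 + 2·[0.25] = 2 + 0.5 = 2.5.
Because errors are independent across components, Cov(Tᵢ,Tⱼ) = Cov(Xᵢ,Xⱼ); the off-diagonal part of the true-score variance is the same as above.
True-score variance = [0.69 + 0.62] + 0.5 = 1.31 + 0.5 = 1.81.
Reliability = 1.81 / 2.5 = 0.7240.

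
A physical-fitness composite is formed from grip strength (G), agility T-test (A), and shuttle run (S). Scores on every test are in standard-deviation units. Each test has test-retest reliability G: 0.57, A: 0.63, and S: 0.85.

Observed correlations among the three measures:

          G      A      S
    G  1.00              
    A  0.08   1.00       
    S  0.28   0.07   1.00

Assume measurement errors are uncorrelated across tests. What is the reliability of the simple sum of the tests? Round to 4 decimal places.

Var(G+A+S) = 3 + 2·[0.08 + 0.28 + 0.07] = 3 + 0.86 = 3.86.
Under uncorrelated errors the observed covariances equal the true-score covariances, so only the own-variance terms attenuate.
True-score variance = [0.57 + 0.63 + 0.85] + 0.86 = 2.05 + 0.86 = 2.91.
Reliability = 2.91 / 3.86 = 0.7539.

0.7539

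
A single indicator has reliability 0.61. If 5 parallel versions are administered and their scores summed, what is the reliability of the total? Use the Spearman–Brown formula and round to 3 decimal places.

0.887

ρ_k = kρ / (1 + (k−1)ρ) = 5·0.61 / (1 + 4·0.61) = 3.050 / 3.440 = 0.887.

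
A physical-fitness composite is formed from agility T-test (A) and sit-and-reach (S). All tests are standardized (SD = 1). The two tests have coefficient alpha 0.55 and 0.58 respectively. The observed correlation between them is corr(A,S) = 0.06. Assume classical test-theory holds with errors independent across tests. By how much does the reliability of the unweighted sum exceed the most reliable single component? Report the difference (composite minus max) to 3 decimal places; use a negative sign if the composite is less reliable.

Var(sum) = 2 + 0.12 = 2.12; true-score variance = 1.13 + 0.12 = 1.25; composite reliability = 0.5896.
Max component reliability = 0.5800.
Difference = 0.5896 − 0.5800 = 0.010.

0.010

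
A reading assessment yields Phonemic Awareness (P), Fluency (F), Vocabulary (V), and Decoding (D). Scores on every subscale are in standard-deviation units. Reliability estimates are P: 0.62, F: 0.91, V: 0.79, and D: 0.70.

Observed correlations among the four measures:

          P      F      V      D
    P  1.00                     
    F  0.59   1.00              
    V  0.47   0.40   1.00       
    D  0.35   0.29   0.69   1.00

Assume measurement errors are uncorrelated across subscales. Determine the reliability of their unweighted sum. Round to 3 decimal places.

Var(P+F+V+D) = 4 + 2·[0.59 + 0.47 + 0.35 + 0.40 + 0.29 + 0.69] = 4 + 5.58 = 9.58.
Because errors are independent across components, Cov(Tᵢ,Tⱼ) = Cov(Xᵢ,Xⱼ); the off-diagonal part of the true-score variance is the same as above.
True-score variance = [0.62 + 0.91 + 0.79 + 0.70] + 5.58 = 3.02 + 5.58 = 8.6.
Reliability = 8.6 / 9.58 = 0.898.

0.898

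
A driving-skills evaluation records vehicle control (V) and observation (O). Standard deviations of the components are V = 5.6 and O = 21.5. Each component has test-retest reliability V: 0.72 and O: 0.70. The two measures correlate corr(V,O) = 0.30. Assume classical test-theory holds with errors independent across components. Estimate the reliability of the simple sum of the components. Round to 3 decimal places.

0.739

Var(V+O) = 5.6² + 21.5² + 2·[5.6·21.5·0.30] = 493.61 + 72.24 = 565.85.
Under uncorrelated errors the observed covariances equal the true-score covariances, so only the own-variance terms attenuate.
True-score variance = [5.6²·0.72 + 21.5²·0.70] + 72.24 = 346.154 + 72.24 = 418.394.
Reliability = 418.394 / 565.85 = 0.739.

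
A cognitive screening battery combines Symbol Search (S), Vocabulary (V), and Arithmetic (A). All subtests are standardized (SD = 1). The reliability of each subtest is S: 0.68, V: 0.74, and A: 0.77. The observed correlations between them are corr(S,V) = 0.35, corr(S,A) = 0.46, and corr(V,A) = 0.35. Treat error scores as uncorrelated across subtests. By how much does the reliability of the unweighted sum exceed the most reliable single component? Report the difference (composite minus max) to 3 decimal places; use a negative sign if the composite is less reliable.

0.078

Var(sum) = 3 + 2.32 = 5.32; true-score variance = 2.19 + 2.32 = 4.51; composite reliability = 0.8477.
Max component reliability = 0.7700.
Difference = 0.8477 − 0.7700 = 0.078.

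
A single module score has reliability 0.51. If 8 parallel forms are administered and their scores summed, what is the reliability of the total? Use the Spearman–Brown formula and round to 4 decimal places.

0.8928

ρ_k = kρ / (1 + (k−1)ρ) = 8·0.51 / (1 + 7·0.51) = 4.080 / 4.570 = 0.8928.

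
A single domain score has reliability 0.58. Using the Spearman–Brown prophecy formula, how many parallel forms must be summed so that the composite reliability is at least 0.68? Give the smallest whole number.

k ≥ ρ*(1−ρ₁)/(ρ₁(1−ρ*)) = 0.68·0.42 / (0.58·0.32) = 1.539.
Smallest integer k = 2.

2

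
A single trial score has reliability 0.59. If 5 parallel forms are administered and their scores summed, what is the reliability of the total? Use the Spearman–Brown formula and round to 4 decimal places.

0.8780

ρ_k = kρ / (1 + (k−1)ρ) = 5·0.59 / (1 + 4·0.59) = 2.950 / 3.360 = 0.8780.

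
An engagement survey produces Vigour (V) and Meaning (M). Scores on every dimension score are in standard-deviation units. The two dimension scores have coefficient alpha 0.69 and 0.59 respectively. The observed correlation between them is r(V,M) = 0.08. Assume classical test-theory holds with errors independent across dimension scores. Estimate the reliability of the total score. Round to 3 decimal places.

0.667

Var(V+M) = 2 + 2·[0.08] = 2 + 0.16 = 2.16.
Because errors are independent across components, Cov(Tᵢ,Tⱼ) = Cov(Xᵢ,Xⱼ); the off-diagonal part of the true-score variance is the same as above.
True-score variance = [0.69 + 0.59] + 0.16 = 1.28 + 0.16 = 1.44.
Reliability = 1.44 / 2.16 = 0.667.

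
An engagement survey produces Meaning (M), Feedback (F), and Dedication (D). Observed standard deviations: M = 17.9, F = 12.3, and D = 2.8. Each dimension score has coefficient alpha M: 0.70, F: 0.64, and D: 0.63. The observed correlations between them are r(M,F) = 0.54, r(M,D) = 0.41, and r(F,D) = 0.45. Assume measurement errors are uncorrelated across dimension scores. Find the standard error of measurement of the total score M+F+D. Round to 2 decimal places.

12.39

Var(total) = 479.54 + 309.878 = 789.418.
True-score variance = 326.052 + 309.878 = 635.93, so reliability = 0.8056.
Error variance = 789.418 − 635.93 = 153.488; SEM = √153.488 = 12.39.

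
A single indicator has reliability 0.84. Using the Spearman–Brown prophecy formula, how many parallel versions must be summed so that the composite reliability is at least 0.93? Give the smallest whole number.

k ≥ ρ*(1−ρ₁)/(ρ₁(1−ρ*)) = 0.93·0.16 / (0.84·0.07) = 2.531.
Smallest integer k = 3.

3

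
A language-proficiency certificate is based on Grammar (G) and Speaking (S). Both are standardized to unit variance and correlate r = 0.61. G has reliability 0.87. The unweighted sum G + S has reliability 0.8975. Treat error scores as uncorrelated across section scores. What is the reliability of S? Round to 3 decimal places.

Var(G+S) = 2 + 2·0.61 = 3.220.
True-score variance = ρ_G + ρ_S + 2·0.61, so 0.8975 = (0.87 + ρ_S + 1.22) / 3.220.
ρ_S = 0.8975·3.220 − 0.87 − 1.22 = 0.800.

0.800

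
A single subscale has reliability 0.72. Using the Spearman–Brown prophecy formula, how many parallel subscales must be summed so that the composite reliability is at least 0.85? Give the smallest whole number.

k ≥ ρ*(1−ρ₁)/(ρ₁(1−ρ*)) = 0.85·0.28 / (0.72·0.15) = 2.204.
Smallest integer k = 3.

3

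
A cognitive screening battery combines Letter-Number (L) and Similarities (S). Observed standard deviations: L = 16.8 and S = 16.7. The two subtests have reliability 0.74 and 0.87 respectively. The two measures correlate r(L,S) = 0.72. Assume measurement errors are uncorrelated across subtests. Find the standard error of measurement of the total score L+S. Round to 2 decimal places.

Var(total) = 561.13 + 404.006 = 965.136.
True-score variance = 451.492 + 404.006 = 855.498, so reliability = 0.8864.
Error variance = 965.136 − 855.498 = 109.638; SEM = √109.638 = 10.47.

10.47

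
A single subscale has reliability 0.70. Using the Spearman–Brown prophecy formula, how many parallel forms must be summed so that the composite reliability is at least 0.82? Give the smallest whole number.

2

k ≥ ρ*(1−ρ₁)/(ρ₁(1−ρ*)) = 0.82·0.30 / (0.70·0.18) = 1.952.
Smallest integer k = 2.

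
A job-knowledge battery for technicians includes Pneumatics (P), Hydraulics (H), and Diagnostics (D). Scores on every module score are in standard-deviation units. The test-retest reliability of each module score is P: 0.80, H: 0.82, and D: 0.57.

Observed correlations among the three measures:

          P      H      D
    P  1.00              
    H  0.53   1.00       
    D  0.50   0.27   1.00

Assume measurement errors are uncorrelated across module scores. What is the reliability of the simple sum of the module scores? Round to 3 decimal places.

Var(P+H+D) = 3 + 2·[0.53 + 0.50 + 0.27] = 3 + 2.6 = 5.6.
Because errors are independent across components, Cov(Tᵢ,Tⱼ) = Cov(Xᵢ,Xⱼ); the off-diagonal part of the true-score variance is the same as above.
True-score variance = [0.80 + 0.82 + 0.57] + 2.6 = 2.19 + 2.6 = 4.79.
Reliability = 4.79 / 5.6 = 0.855.

0.855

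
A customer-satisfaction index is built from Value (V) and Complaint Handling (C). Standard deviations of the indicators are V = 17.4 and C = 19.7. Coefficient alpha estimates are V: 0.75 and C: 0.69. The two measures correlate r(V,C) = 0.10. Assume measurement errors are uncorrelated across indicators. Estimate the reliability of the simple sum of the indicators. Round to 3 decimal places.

0.742

Var(V+C) = 17.4² + 19.7² + 2·[17.4·19.7·0.10] = 690.85 + 68.556 = 759.406.
Under uncorrelated errors the observed covariances equal the true-score covariances, so only the own-variance terms attenuate.
True-score variance = [17.4²·0.75 + 19.7²·0.69] + 68.556 = 494.852 + 68.556 = 563.408.
Reliability = 563.408 / 759.406 = 0.742.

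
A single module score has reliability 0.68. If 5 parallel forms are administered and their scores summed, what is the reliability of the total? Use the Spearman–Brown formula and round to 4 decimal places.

0.9140

ρ_k = kρ / (1 + (k−1)ρ) = 5·0.68 / (1 + 4·0.68) = 3.400 / 3.720 = 0.9140.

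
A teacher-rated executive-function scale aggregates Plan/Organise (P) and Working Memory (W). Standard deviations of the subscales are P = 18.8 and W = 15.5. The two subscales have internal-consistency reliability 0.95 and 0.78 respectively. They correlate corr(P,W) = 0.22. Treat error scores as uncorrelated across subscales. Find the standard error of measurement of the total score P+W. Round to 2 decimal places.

8.40

Var(total) = 593.69 + 128.216 = 721.906.
True-score variance = 523.163 + 128.216 = 651.379, so reliability = 0.9023.
Error variance = 721.906 − 651.379 = 70.527; SEM = √70.527 = 8.40.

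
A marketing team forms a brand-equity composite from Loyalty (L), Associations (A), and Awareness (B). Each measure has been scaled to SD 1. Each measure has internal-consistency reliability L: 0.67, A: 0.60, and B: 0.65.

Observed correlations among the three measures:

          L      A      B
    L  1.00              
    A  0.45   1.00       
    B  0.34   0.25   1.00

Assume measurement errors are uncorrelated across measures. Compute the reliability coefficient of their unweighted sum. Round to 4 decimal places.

Var(L+A+B) = 3 + 2·[0.45 + 0.34 + 0.25] = 3 + 2.08 = 5.08.
Because errors are independent across components, Cov(Tᵢ,Tⱼ) = Cov(Xᵢ,Xⱼ); the off-diagonal part of the true-score variance is the same as above.
True-score variance = [0.67 + 0.60 + 0.65] + 2.08 = 1.92 + 2.08 = 4.
Reliability = 4 / 5.08 = 0.7874.

0.7874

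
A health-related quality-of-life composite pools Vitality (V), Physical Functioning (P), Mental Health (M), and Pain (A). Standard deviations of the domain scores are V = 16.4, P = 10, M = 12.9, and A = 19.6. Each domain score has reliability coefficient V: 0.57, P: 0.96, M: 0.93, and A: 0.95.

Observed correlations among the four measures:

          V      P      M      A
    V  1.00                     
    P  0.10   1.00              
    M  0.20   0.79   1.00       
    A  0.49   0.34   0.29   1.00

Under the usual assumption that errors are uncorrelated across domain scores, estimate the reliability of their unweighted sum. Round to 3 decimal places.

Var(V+P+M+A) = 16.4² + 10² + 12.9² + 19.6² + 2·[16.4·10·0.10 + 16.4·12.9·0.20 + 16.4·19.6·0.49 + 10·12.9·0.79 + 10·19.6·0.34 + 12.9·19.6·0.29] = 919.53 + 916.182 = 1835.71.
Under uncorrelated errors the observed covariances equal the true-score covariances, so only the own-variance terms attenuate.
True-score variance = [16.4²·0.57 + 10²·0.96 + 12.9²·0.93 + 19.6²·0.95] + 916.182 = 769.021 + 916.182 = 1685.2.
Reliability = 1685.2 / 1835.71 = 0.918.

0.918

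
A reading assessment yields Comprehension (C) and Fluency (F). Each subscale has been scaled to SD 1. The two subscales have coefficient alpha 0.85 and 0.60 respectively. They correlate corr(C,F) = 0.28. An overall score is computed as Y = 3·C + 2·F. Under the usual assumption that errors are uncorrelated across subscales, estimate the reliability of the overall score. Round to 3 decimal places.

Var(Y) = 3² + 2² + 2·[6·0.28] = 13 + 3.36 = 16.36.
Because errors are independent across components, Cov(Tᵢ,Tⱼ) = Cov(Xᵢ,Xⱼ); the off-diagonal part of the true-score variance is the same as above.
True-score variance = [3²·0.85 + 2²·0.60] + 3.36 = 10.05 + 3.36 = 13.41.
Reliability = 13.41 / 16.36 = 0.820.

0.820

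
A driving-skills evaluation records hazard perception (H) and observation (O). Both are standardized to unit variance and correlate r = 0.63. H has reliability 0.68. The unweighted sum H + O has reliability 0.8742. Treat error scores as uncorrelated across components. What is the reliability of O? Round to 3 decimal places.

0.910

Var(H+O) = 2 + 2·0.63 = 3.260.
True-score variance = ρ_H + ρ_O + 2·0.63, so 0.8742 = (0.68 + ρ_O + 1.26) / 3.260.
ρ_O = 0.8742·3.260 − 0.68 − 1.26 = 0.910.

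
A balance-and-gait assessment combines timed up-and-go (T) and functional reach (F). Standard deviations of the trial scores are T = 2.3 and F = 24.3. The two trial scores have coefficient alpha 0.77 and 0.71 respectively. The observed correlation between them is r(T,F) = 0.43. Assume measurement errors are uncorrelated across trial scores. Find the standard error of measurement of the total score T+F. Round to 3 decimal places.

Var(total) = 595.78 + 48.0654 = 643.845.
True-score variance = 423.321 + 48.0654 = 471.387, so reliability = 0.7321.
Error variance = 643.845 − 471.387 = 172.459; SEM = √172.459 = 13.132.

13.132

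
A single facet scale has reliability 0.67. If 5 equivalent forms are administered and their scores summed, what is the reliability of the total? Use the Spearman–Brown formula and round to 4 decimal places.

ρ_k = kρ / (1 + (k−1)ρ) = 5·0.67 / (1 + 4·0.67) = 3.350 / 3.680 = 0.9103.

0.9103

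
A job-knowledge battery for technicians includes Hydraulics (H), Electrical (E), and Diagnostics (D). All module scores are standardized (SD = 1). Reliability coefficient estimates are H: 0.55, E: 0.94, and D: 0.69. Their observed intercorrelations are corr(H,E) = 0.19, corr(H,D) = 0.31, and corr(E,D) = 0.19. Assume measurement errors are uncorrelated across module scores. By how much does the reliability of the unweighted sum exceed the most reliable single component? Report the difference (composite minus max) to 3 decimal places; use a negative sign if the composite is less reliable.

Var(sum) = 3 + 1.38 = 4.38; true-score variance = 2.18 + 1.38 = 3.56; composite reliability = 0.8128.
Max component reliability = 0.9400.
Difference = 0.8128 − 0.9400 = -0.127.

-0.127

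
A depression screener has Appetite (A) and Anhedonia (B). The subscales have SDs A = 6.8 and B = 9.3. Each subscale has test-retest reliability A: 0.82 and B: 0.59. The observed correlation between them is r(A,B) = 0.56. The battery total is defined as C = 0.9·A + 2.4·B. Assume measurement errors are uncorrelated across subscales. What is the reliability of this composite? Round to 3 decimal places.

Var(C) = 0.9²·6.8² + 2.4²·9.3² + 2·[2.16·6.8·9.3·0.56] = 535.637 + 152.99 = 688.627.
Because errors are independent across components, Cov(Tᵢ,Tⱼ) = Cov(Xᵢ,Xⱼ); the off-diagonal part of the true-score variance is the same as above.
True-score variance = [0.9²·6.8²·0.82 + 2.4²·9.3²·0.59] + 152.99 = 324.64 + 152.99 = 477.63.
Reliability = 477.63 / 688.627 = 0.694.

0.694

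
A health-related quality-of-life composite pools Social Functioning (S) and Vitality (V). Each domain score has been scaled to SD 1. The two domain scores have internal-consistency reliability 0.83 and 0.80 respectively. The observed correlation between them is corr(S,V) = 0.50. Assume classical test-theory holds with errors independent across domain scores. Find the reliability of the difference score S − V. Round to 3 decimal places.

0.630

Var(S−V) = 1 + 1 − 2·0.50 = 2 − 1 = 1.
Under uncorrelated errors the observed covariances equal the true-score covariances, so only the own-variance terms attenuate.
True-score variance = [0.83 + 0.80] − 1 = 1.63 − 1 = 0.63.
Reliability = 0.63 / 1 = 0.630.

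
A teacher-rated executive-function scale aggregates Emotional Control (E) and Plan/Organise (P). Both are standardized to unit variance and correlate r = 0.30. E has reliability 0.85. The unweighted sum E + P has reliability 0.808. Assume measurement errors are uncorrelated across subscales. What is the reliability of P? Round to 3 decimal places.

Var(E+P) = 2 + 2·0.30 = 2.600.
True-score variance = ρ_E + ρ_P + 2·0.30, so 0.808 = (0.85 + ρ_P + 0.60) / 2.600.
ρ_P = 0.808·2.600 − 0.85 − 0.60 = 0.651.

0.651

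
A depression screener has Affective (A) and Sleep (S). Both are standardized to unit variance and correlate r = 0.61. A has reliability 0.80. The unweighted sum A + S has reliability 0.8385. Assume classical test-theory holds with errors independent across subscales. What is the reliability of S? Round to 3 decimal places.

0.680

Var(A+S) = 2 + 2·0.61 = 3.220.
True-score variance = ρ_A + ρ_S + 2·0.61, so 0.8385 = (0.80 + ρ_S + 1.22) / 3.220.
ρ_S = 0.8385·3.220 − 0.80 − 1.22 = 0.680.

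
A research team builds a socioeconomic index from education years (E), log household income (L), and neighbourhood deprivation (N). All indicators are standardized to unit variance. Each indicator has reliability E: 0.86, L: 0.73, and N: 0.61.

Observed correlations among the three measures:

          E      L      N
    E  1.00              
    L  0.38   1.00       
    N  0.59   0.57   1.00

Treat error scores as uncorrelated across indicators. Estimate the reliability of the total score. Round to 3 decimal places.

0.868

Var(E+L+N) = 3 + 2·[0.38 + 0.59 + 0.57] = 3 + 3.08 = 6.08.
Under uncorrelated errors the observed covariances equal the true-score covariances, so only the own-variance terms attenuate.
True-score variance = [0.86 + 0.73 + 0.61] + 3.08 = 2.2 + 3.08 = 5.28.
Reliability = 5.28 / 6.08 = 0.868.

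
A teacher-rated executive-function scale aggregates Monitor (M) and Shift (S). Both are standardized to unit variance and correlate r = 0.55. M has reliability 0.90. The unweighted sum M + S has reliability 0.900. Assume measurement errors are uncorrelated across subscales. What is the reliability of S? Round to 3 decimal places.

0.790

Var(M+S) = 2 + 2·0.55 = 3.100.
True-score variance = ρ_M + ρ_S + 2·0.55, so 0.900 = (0.90 + ρ_S + 1.10) / 3.100.
ρ_S = 0.900·3.100 − 0.90 − 1.10 = 0.790.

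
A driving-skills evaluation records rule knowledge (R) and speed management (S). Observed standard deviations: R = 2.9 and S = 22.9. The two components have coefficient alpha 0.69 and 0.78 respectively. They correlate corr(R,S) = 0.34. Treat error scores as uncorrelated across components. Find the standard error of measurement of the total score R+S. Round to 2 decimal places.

10.86

Var(total) = 532.82 + 45.1588 = 577.979.
True-score variance = 414.843 + 45.1588 = 460.002, so reliability = 0.7959.
Error variance = 577.979 − 460.002 = 117.977; SEM = √117.977 = 10.86.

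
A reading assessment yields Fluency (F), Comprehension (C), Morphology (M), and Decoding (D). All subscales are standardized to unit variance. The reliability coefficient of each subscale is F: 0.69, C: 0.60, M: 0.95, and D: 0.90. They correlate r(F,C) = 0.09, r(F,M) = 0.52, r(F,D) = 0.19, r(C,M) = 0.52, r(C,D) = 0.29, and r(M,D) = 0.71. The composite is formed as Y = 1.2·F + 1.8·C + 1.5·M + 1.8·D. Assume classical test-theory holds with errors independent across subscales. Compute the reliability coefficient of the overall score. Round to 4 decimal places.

Var(Y) = 1.2² + 1.8² + 1.5² + 1.8² + 2·[2.16·0.09 + 1.8·0.52 + 2.16·0.19 + 2.7·0.52 + 3.24·0.29 + 2.7·0.71] = 10.17 + 11.6028 = 21.7728.
With uncorrelated errors the cross-covariances are all true-score covariance, so they carry over unchanged; only the diagonal terms shrink to ρᵢσᵢ².
True-score variance = [1.2²·0.69 + 1.8²·0.60 + 1.5²·0.95 + 1.8²·0.90] + 11.6028 = 7.9911 + 11.6028 = 19.5939.
Reliability = 19.5939 / 21.7728 = 0.8999.

0.8999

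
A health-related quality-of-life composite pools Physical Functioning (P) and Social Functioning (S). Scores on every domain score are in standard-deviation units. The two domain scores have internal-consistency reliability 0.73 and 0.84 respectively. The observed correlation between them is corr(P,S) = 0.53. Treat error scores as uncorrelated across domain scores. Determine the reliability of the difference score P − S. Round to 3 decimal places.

Var(P−S) = 1 + 1 − 2·0.53 = 2 − 1.06 = 0.94.
Because errors are independent across components, Cov(Tᵢ,Tⱼ) = Cov(Xᵢ,Xⱼ); the off-diagonal part of the true-score variance is the same as above.
True-score variance = [0.73 + 0.84] − 1.06 = 1.57 − 1.06 = 0.51.
Reliability = 0.51 / 0.94 = 0.543.

0.543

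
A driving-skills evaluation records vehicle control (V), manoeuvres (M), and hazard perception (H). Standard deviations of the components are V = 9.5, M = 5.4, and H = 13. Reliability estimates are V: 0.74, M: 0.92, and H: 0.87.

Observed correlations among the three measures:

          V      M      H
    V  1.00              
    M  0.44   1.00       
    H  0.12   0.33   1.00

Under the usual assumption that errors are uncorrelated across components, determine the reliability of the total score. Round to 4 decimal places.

Var(V+M+H) = 9.5² + 5.4² + 13² + 2·[9.5·5.4·0.44 + 9.5·13·0.12 + 5.4·13·0.33] = 288.41 + 121.116 = 409.526.
Because errors are independent across components, Cov(Tᵢ,Tⱼ) = Cov(Xᵢ,Xⱼ); the off-diagonal part of the true-score variance is the same as above.
True-score variance = [9.5²·0.74 + 5.4²·0.92 + 13²·0.87] + 121.116 = 240.642 + 121.116 = 361.758.
Reliability = 361.758 / 409.526 = 0.8834.

0.8834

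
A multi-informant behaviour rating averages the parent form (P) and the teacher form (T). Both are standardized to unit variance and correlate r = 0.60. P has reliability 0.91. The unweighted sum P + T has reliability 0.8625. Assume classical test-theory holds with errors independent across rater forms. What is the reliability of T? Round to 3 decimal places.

Var(P+T) = 2 + 2·0.60 = 3.200.
True-score variance = ρ_P + ρ_T + 2·0.60, so 0.8625 = (0.91 + ρ_T + 1.20) / 3.200.
ρ_T = 0.8625·3.200 − 0.91 − 1.20 = 0.650.

0.650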